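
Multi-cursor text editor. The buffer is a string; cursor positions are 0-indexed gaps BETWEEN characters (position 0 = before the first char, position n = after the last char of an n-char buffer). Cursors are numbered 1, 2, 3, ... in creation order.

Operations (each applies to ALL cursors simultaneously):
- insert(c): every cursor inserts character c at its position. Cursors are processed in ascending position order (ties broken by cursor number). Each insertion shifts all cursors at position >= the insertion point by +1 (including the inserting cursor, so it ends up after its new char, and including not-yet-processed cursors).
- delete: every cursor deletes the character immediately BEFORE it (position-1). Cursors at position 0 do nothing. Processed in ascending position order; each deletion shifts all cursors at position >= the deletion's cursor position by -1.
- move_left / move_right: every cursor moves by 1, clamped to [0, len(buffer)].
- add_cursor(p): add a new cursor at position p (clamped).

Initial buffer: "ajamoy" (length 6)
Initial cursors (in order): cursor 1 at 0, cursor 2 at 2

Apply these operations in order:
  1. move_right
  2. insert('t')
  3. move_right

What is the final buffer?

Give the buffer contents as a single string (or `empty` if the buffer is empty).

Answer: atjatmoy

Derivation:
After op 1 (move_right): buffer="ajamoy" (len 6), cursors c1@1 c2@3, authorship ......
After op 2 (insert('t')): buffer="atjatmoy" (len 8), cursors c1@2 c2@5, authorship .1..2...
After op 3 (move_right): buffer="atjatmoy" (len 8), cursors c1@3 c2@6, authorship .1..2...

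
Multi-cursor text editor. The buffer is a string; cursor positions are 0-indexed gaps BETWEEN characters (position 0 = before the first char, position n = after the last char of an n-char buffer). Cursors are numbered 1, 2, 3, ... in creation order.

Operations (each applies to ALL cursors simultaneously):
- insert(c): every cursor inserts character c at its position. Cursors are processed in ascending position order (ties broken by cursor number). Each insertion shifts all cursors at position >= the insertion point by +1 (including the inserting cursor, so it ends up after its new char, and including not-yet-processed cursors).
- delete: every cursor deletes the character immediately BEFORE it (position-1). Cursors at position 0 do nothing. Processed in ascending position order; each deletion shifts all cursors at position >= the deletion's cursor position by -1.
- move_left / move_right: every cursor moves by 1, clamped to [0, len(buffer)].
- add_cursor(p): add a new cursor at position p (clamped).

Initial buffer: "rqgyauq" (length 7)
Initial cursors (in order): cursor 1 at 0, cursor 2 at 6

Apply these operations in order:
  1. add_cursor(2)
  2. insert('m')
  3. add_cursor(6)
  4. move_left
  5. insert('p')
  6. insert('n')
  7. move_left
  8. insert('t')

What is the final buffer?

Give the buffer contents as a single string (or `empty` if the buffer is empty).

Answer: ptnmrqptnmgptnyauptnmq

Derivation:
After op 1 (add_cursor(2)): buffer="rqgyauq" (len 7), cursors c1@0 c3@2 c2@6, authorship .......
After op 2 (insert('m')): buffer="mrqmgyaumq" (len 10), cursors c1@1 c3@4 c2@9, authorship 1..3....2.
After op 3 (add_cursor(6)): buffer="mrqmgyaumq" (len 10), cursors c1@1 c3@4 c4@6 c2@9, authorship 1..3....2.
After op 4 (move_left): buffer="mrqmgyaumq" (len 10), cursors c1@0 c3@3 c4@5 c2@8, authorship 1..3....2.
After op 5 (insert('p')): buffer="pmrqpmgpyaupmq" (len 14), cursors c1@1 c3@5 c4@8 c2@12, authorship 11..33.4...22.
After op 6 (insert('n')): buffer="pnmrqpnmgpnyaupnmq" (len 18), cursors c1@2 c3@7 c4@11 c2@16, authorship 111..333.44...222.
After op 7 (move_left): buffer="pnmrqpnmgpnyaupnmq" (len 18), cursors c1@1 c3@6 c4@10 c2@15, authorship 111..333.44...222.
After op 8 (insert('t')): buffer="ptnmrqptnmgptnyauptnmq" (len 22), cursors c1@2 c3@8 c4@13 c2@19, authorship 1111..3333.444...2222.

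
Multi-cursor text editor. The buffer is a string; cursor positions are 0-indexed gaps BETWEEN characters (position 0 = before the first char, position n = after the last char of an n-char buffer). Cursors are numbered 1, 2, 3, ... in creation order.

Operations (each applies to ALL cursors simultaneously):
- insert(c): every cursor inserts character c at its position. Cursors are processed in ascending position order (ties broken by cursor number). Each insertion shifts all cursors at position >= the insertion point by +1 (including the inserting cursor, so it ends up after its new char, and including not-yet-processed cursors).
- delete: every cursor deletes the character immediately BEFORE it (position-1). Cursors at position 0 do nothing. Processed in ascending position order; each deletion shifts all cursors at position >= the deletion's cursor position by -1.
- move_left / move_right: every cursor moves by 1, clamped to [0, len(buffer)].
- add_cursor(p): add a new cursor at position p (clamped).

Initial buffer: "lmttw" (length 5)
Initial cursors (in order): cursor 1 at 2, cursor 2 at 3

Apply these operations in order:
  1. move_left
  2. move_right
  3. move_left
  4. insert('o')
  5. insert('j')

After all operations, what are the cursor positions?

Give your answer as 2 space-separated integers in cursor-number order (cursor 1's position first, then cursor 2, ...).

Answer: 3 6

Derivation:
After op 1 (move_left): buffer="lmttw" (len 5), cursors c1@1 c2@2, authorship .....
After op 2 (move_right): buffer="lmttw" (len 5), cursors c1@2 c2@3, authorship .....
After op 3 (move_left): buffer="lmttw" (len 5), cursors c1@1 c2@2, authorship .....
After op 4 (insert('o')): buffer="lomottw" (len 7), cursors c1@2 c2@4, authorship .1.2...
After op 5 (insert('j')): buffer="lojmojttw" (len 9), cursors c1@3 c2@6, authorship .11.22...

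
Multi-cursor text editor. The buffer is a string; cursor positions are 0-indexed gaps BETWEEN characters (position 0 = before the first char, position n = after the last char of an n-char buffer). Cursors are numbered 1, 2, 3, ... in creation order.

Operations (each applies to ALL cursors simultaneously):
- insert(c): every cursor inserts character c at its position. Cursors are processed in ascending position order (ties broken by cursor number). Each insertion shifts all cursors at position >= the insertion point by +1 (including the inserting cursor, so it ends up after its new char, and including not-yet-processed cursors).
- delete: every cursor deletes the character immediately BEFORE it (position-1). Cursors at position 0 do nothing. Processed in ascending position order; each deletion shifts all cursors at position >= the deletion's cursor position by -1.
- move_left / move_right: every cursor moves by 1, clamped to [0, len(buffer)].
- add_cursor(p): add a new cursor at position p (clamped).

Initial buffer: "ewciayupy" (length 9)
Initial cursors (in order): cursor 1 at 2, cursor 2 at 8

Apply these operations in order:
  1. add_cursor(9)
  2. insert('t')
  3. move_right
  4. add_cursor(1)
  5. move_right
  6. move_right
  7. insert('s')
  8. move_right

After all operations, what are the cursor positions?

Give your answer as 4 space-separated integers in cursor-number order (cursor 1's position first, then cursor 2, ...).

Answer: 9 16 16 5

Derivation:
After op 1 (add_cursor(9)): buffer="ewciayupy" (len 9), cursors c1@2 c2@8 c3@9, authorship .........
After op 2 (insert('t')): buffer="ewtciayuptyt" (len 12), cursors c1@3 c2@10 c3@12, authorship ..1......2.3
After op 3 (move_right): buffer="ewtciayuptyt" (len 12), cursors c1@4 c2@11 c3@12, authorship ..1......2.3
After op 4 (add_cursor(1)): buffer="ewtciayuptyt" (len 12), cursors c4@1 c1@4 c2@11 c3@12, authorship ..1......2.3
After op 5 (move_right): buffer="ewtciayuptyt" (len 12), cursors c4@2 c1@5 c2@12 c3@12, authorship ..1......2.3
After op 6 (move_right): buffer="ewtciayuptyt" (len 12), cursors c4@3 c1@6 c2@12 c3@12, authorship ..1......2.3
After op 7 (insert('s')): buffer="ewtsciasyuptytss" (len 16), cursors c4@4 c1@8 c2@16 c3@16, authorship ..14...1...2.323
After op 8 (move_right): buffer="ewtsciasyuptytss" (len 16), cursors c4@5 c1@9 c2@16 c3@16, authorship ..14...1...2.323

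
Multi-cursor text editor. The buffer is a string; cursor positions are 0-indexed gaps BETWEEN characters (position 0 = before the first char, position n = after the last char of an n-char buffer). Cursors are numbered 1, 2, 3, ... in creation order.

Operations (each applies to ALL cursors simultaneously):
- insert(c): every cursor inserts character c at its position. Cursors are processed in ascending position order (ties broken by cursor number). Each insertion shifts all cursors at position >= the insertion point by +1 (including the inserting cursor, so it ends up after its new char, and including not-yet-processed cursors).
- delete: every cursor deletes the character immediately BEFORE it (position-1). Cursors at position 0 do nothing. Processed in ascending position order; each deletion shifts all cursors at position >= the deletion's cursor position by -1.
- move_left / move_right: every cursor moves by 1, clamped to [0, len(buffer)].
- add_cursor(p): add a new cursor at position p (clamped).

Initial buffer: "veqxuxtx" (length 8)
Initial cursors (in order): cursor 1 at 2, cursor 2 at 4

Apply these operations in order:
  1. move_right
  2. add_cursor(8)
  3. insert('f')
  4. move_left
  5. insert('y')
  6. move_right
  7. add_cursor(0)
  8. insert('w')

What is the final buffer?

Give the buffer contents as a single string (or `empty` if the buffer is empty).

After op 1 (move_right): buffer="veqxuxtx" (len 8), cursors c1@3 c2@5, authorship ........
After op 2 (add_cursor(8)): buffer="veqxuxtx" (len 8), cursors c1@3 c2@5 c3@8, authorship ........
After op 3 (insert('f')): buffer="veqfxufxtxf" (len 11), cursors c1@4 c2@7 c3@11, authorship ...1..2...3
After op 4 (move_left): buffer="veqfxufxtxf" (len 11), cursors c1@3 c2@6 c3@10, authorship ...1..2...3
After op 5 (insert('y')): buffer="veqyfxuyfxtxyf" (len 14), cursors c1@4 c2@8 c3@13, authorship ...11..22...33
After op 6 (move_right): buffer="veqyfxuyfxtxyf" (len 14), cursors c1@5 c2@9 c3@14, authorship ...11..22...33
After op 7 (add_cursor(0)): buffer="veqyfxuyfxtxyf" (len 14), cursors c4@0 c1@5 c2@9 c3@14, authorship ...11..22...33
After op 8 (insert('w')): buffer="wveqyfwxuyfwxtxyfw" (len 18), cursors c4@1 c1@7 c2@12 c3@18, authorship 4...111..222...333

Answer: wveqyfwxuyfwxtxyfw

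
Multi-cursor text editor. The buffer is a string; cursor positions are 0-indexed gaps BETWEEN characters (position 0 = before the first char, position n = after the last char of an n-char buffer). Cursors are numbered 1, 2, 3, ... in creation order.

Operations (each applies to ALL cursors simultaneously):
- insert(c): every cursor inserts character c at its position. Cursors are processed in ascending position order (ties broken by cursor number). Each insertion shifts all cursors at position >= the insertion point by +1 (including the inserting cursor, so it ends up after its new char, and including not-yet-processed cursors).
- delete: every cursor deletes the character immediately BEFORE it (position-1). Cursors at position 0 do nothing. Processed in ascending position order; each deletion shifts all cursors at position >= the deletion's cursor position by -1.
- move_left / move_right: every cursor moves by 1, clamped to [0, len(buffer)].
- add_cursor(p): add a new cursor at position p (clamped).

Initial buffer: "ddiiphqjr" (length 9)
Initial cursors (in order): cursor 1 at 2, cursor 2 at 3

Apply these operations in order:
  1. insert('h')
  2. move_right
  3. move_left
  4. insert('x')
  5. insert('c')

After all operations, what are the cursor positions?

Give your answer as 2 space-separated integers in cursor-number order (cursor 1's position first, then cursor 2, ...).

After op 1 (insert('h')): buffer="ddhihiphqjr" (len 11), cursors c1@3 c2@5, authorship ..1.2......
After op 2 (move_right): buffer="ddhihiphqjr" (len 11), cursors c1@4 c2@6, authorship ..1.2......
After op 3 (move_left): buffer="ddhihiphqjr" (len 11), cursors c1@3 c2@5, authorship ..1.2......
After op 4 (insert('x')): buffer="ddhxihxiphqjr" (len 13), cursors c1@4 c2@7, authorship ..11.22......
After op 5 (insert('c')): buffer="ddhxcihxciphqjr" (len 15), cursors c1@5 c2@9, authorship ..111.222......

Answer: 5 9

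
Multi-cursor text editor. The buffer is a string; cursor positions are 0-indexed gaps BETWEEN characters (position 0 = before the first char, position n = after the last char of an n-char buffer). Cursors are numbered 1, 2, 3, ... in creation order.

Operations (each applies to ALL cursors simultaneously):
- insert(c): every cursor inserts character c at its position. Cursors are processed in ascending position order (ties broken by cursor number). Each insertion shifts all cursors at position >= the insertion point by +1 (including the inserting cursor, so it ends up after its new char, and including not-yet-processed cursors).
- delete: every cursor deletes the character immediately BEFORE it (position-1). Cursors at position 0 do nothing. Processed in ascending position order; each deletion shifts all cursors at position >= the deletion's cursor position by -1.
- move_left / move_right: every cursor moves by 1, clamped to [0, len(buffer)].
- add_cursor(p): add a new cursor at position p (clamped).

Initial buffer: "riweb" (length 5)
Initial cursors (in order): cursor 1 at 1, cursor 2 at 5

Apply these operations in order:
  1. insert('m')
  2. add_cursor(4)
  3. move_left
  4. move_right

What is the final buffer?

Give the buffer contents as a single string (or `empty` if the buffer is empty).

After op 1 (insert('m')): buffer="rmiwebm" (len 7), cursors c1@2 c2@7, authorship .1....2
After op 2 (add_cursor(4)): buffer="rmiwebm" (len 7), cursors c1@2 c3@4 c2@7, authorship .1....2
After op 3 (move_left): buffer="rmiwebm" (len 7), cursors c1@1 c3@3 c2@6, authorship .1....2
After op 4 (move_right): buffer="rmiwebm" (len 7), cursors c1@2 c3@4 c2@7, authorship .1....2

Answer: rmiwebm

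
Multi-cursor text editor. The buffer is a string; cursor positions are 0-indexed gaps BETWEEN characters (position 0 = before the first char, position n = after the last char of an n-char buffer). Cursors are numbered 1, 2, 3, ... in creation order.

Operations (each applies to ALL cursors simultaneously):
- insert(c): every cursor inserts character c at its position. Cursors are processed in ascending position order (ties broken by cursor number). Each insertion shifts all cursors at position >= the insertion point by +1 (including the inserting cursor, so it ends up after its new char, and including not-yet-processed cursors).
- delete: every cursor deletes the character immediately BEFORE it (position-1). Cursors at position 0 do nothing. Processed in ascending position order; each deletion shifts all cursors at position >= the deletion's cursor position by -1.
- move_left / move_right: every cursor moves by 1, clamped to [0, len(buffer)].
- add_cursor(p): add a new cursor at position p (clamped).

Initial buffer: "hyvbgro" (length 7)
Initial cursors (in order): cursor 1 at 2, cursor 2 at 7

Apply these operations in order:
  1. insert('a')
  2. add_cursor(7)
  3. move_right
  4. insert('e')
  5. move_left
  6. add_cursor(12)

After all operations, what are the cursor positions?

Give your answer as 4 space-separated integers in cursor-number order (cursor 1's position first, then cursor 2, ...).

After op 1 (insert('a')): buffer="hyavbgroa" (len 9), cursors c1@3 c2@9, authorship ..1.....2
After op 2 (add_cursor(7)): buffer="hyavbgroa" (len 9), cursors c1@3 c3@7 c2@9, authorship ..1.....2
After op 3 (move_right): buffer="hyavbgroa" (len 9), cursors c1@4 c3@8 c2@9, authorship ..1.....2
After op 4 (insert('e')): buffer="hyavebgroeae" (len 12), cursors c1@5 c3@10 c2@12, authorship ..1.1....322
After op 5 (move_left): buffer="hyavebgroeae" (len 12), cursors c1@4 c3@9 c2@11, authorship ..1.1....322
After op 6 (add_cursor(12)): buffer="hyavebgroeae" (len 12), cursors c1@4 c3@9 c2@11 c4@12, authorship ..1.1....322

Answer: 4 11 9 12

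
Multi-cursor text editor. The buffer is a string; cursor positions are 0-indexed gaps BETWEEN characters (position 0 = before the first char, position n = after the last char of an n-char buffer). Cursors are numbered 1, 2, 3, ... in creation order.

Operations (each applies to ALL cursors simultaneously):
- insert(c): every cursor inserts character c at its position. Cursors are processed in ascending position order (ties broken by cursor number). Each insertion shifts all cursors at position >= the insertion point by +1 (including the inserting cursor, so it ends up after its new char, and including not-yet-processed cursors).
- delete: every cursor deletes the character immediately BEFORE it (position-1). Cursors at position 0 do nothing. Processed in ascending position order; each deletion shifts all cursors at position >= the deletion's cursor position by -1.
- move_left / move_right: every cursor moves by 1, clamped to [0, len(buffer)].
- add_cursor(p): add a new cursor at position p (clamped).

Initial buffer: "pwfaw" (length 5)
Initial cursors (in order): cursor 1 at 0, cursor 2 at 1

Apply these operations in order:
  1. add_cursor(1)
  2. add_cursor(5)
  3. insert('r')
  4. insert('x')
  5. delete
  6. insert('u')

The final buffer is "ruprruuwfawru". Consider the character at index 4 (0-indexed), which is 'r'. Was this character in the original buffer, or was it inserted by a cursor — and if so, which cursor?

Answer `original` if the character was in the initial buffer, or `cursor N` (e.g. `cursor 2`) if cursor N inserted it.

After op 1 (add_cursor(1)): buffer="pwfaw" (len 5), cursors c1@0 c2@1 c3@1, authorship .....
After op 2 (add_cursor(5)): buffer="pwfaw" (len 5), cursors c1@0 c2@1 c3@1 c4@5, authorship .....
After op 3 (insert('r')): buffer="rprrwfawr" (len 9), cursors c1@1 c2@4 c3@4 c4@9, authorship 1.23....4
After op 4 (insert('x')): buffer="rxprrxxwfawrx" (len 13), cursors c1@2 c2@7 c3@7 c4@13, authorship 11.2323....44
After op 5 (delete): buffer="rprrwfawr" (len 9), cursors c1@1 c2@4 c3@4 c4@9, authorship 1.23....4
After op 6 (insert('u')): buffer="ruprruuwfawru" (len 13), cursors c1@2 c2@7 c3@7 c4@13, authorship 11.2323....44
Authorship (.=original, N=cursor N): 1 1 . 2 3 2 3 . . . . 4 4
Index 4: author = 3

Answer: cursor 3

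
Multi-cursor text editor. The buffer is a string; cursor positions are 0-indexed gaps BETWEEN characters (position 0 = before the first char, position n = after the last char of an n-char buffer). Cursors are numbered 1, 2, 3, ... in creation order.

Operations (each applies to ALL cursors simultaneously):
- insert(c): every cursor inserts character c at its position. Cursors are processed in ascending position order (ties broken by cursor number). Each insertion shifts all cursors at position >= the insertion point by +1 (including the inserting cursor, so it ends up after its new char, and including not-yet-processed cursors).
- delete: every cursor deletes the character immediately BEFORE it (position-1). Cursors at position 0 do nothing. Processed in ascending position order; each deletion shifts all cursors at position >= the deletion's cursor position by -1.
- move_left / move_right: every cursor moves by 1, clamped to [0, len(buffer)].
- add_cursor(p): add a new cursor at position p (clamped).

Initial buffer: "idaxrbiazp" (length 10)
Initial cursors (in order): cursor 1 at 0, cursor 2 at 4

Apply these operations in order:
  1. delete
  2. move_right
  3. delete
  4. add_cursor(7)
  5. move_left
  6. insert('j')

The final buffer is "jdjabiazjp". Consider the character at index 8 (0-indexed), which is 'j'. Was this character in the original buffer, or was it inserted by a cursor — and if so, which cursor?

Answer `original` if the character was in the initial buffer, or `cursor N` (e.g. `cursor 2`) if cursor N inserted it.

Answer: cursor 3

Derivation:
After op 1 (delete): buffer="idarbiazp" (len 9), cursors c1@0 c2@3, authorship .........
After op 2 (move_right): buffer="idarbiazp" (len 9), cursors c1@1 c2@4, authorship .........
After op 3 (delete): buffer="dabiazp" (len 7), cursors c1@0 c2@2, authorship .......
After op 4 (add_cursor(7)): buffer="dabiazp" (len 7), cursors c1@0 c2@2 c3@7, authorship .......
After op 5 (move_left): buffer="dabiazp" (len 7), cursors c1@0 c2@1 c3@6, authorship .......
After op 6 (insert('j')): buffer="jdjabiazjp" (len 10), cursors c1@1 c2@3 c3@9, authorship 1.2.....3.
Authorship (.=original, N=cursor N): 1 . 2 . . . . . 3 .
Index 8: author = 3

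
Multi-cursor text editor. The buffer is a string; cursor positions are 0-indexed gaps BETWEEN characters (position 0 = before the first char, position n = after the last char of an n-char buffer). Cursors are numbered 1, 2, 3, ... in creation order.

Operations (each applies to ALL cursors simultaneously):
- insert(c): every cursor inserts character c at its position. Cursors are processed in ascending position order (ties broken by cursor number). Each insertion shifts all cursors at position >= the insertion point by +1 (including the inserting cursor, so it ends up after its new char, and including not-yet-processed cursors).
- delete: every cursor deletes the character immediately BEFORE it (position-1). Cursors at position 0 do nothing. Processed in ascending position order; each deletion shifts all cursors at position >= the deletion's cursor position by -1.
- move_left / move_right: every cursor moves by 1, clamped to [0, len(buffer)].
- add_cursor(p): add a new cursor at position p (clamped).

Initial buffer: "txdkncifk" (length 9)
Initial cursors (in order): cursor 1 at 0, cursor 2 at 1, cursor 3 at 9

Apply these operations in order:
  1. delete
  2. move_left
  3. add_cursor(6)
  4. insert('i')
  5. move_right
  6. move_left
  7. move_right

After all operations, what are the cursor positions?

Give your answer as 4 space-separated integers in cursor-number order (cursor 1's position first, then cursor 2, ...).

After op 1 (delete): buffer="xdkncif" (len 7), cursors c1@0 c2@0 c3@7, authorship .......
After op 2 (move_left): buffer="xdkncif" (len 7), cursors c1@0 c2@0 c3@6, authorship .......
After op 3 (add_cursor(6)): buffer="xdkncif" (len 7), cursors c1@0 c2@0 c3@6 c4@6, authorship .......
After op 4 (insert('i')): buffer="iixdknciiif" (len 11), cursors c1@2 c2@2 c3@10 c4@10, authorship 12......34.
After op 5 (move_right): buffer="iixdknciiif" (len 11), cursors c1@3 c2@3 c3@11 c4@11, authorship 12......34.
After op 6 (move_left): buffer="iixdknciiif" (len 11), cursors c1@2 c2@2 c3@10 c4@10, authorship 12......34.
After op 7 (move_right): buffer="iixdknciiif" (len 11), cursors c1@3 c2@3 c3@11 c4@11, authorship 12......34.

Answer: 3 3 11 11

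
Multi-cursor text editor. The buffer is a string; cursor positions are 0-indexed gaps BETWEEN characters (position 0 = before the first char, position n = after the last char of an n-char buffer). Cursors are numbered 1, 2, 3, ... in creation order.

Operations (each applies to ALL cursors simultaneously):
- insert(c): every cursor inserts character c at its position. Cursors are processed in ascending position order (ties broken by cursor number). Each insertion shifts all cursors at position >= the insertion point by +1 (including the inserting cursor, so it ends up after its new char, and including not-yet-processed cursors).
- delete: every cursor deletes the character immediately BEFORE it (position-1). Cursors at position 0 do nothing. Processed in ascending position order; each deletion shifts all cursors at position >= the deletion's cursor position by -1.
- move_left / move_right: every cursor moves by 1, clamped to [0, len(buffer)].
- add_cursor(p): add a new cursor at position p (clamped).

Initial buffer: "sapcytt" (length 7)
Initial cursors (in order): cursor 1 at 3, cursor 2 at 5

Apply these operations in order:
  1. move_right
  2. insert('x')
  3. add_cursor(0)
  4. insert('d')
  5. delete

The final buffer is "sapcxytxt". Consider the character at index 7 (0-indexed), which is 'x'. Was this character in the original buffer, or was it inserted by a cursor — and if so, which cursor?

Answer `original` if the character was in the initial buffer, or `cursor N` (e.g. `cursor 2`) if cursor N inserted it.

Answer: cursor 2

Derivation:
After op 1 (move_right): buffer="sapcytt" (len 7), cursors c1@4 c2@6, authorship .......
After op 2 (insert('x')): buffer="sapcxytxt" (len 9), cursors c1@5 c2@8, authorship ....1..2.
After op 3 (add_cursor(0)): buffer="sapcxytxt" (len 9), cursors c3@0 c1@5 c2@8, authorship ....1..2.
After op 4 (insert('d')): buffer="dsapcxdytxdt" (len 12), cursors c3@1 c1@7 c2@11, authorship 3....11..22.
After op 5 (delete): buffer="sapcxytxt" (len 9), cursors c3@0 c1@5 c2@8, authorship ....1..2.
Authorship (.=original, N=cursor N): . . . . 1 . . 2 .
Index 7: author = 2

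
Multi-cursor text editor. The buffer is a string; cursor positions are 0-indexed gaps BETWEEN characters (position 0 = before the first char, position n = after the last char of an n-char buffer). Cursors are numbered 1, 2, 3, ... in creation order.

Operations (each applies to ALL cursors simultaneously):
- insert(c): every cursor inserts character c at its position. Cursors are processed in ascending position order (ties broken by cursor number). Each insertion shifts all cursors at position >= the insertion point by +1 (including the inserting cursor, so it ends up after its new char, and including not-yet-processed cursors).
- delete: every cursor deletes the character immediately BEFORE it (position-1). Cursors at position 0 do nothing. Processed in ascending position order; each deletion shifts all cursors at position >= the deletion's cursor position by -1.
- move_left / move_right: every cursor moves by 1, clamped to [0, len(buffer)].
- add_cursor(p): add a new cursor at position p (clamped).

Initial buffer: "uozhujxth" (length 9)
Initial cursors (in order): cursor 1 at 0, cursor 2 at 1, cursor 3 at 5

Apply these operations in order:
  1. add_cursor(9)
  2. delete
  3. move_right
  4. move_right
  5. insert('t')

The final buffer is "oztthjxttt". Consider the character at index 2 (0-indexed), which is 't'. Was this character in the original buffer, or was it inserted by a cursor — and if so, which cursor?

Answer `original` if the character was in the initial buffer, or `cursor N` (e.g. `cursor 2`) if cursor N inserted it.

Answer: cursor 1

Derivation:
After op 1 (add_cursor(9)): buffer="uozhujxth" (len 9), cursors c1@0 c2@1 c3@5 c4@9, authorship .........
After op 2 (delete): buffer="ozhjxt" (len 6), cursors c1@0 c2@0 c3@3 c4@6, authorship ......
After op 3 (move_right): buffer="ozhjxt" (len 6), cursors c1@1 c2@1 c3@4 c4@6, authorship ......
After op 4 (move_right): buffer="ozhjxt" (len 6), cursors c1@2 c2@2 c3@5 c4@6, authorship ......
After op 5 (insert('t')): buffer="oztthjxttt" (len 10), cursors c1@4 c2@4 c3@8 c4@10, authorship ..12...3.4
Authorship (.=original, N=cursor N): . . 1 2 . . . 3 . 4
Index 2: author = 1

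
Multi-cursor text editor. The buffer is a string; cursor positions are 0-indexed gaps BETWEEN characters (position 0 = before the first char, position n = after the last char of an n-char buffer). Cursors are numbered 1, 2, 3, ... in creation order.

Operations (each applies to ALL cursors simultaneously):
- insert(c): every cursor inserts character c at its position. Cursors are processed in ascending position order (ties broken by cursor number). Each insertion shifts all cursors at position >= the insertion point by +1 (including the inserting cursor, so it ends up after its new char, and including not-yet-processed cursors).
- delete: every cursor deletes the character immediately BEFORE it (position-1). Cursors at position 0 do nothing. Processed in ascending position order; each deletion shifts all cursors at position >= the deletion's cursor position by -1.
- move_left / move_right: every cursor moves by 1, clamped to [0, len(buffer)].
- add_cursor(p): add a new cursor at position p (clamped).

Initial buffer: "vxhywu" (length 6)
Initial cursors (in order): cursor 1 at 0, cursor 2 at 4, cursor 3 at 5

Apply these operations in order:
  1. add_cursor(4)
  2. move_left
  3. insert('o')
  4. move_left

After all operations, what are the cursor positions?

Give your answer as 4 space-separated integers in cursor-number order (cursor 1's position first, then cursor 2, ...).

After op 1 (add_cursor(4)): buffer="vxhywu" (len 6), cursors c1@0 c2@4 c4@4 c3@5, authorship ......
After op 2 (move_left): buffer="vxhywu" (len 6), cursors c1@0 c2@3 c4@3 c3@4, authorship ......
After op 3 (insert('o')): buffer="ovxhooyowu" (len 10), cursors c1@1 c2@6 c4@6 c3@8, authorship 1...24.3..
After op 4 (move_left): buffer="ovxhooyowu" (len 10), cursors c1@0 c2@5 c4@5 c3@7, authorship 1...24.3..

Answer: 0 5 7 5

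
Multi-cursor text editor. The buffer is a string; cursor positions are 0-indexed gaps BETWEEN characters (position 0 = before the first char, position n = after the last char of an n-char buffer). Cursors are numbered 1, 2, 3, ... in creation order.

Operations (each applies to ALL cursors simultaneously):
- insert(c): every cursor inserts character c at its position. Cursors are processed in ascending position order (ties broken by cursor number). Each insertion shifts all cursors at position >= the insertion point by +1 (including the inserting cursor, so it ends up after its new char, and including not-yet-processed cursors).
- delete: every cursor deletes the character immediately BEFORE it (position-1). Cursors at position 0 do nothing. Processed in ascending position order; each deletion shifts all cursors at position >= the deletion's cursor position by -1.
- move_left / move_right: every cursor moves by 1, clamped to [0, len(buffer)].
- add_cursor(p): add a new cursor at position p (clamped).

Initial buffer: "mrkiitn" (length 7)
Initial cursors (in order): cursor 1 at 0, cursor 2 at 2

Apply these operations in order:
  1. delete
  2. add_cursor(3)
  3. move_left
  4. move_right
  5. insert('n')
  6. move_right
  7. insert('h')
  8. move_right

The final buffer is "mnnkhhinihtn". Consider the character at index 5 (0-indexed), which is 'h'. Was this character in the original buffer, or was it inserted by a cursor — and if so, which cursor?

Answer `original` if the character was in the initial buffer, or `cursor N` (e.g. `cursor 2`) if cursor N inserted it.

After op 1 (delete): buffer="mkiitn" (len 6), cursors c1@0 c2@1, authorship ......
After op 2 (add_cursor(3)): buffer="mkiitn" (len 6), cursors c1@0 c2@1 c3@3, authorship ......
After op 3 (move_left): buffer="mkiitn" (len 6), cursors c1@0 c2@0 c3@2, authorship ......
After op 4 (move_right): buffer="mkiitn" (len 6), cursors c1@1 c2@1 c3@3, authorship ......
After op 5 (insert('n')): buffer="mnnkinitn" (len 9), cursors c1@3 c2@3 c3@6, authorship .12..3...
After op 6 (move_right): buffer="mnnkinitn" (len 9), cursors c1@4 c2@4 c3@7, authorship .12..3...
After op 7 (insert('h')): buffer="mnnkhhinihtn" (len 12), cursors c1@6 c2@6 c3@10, authorship .12.12.3.3..
After op 8 (move_right): buffer="mnnkhhinihtn" (len 12), cursors c1@7 c2@7 c3@11, authorship .12.12.3.3..
Authorship (.=original, N=cursor N): . 1 2 . 1 2 . 3 . 3 . .
Index 5: author = 2

Answer: cursor 2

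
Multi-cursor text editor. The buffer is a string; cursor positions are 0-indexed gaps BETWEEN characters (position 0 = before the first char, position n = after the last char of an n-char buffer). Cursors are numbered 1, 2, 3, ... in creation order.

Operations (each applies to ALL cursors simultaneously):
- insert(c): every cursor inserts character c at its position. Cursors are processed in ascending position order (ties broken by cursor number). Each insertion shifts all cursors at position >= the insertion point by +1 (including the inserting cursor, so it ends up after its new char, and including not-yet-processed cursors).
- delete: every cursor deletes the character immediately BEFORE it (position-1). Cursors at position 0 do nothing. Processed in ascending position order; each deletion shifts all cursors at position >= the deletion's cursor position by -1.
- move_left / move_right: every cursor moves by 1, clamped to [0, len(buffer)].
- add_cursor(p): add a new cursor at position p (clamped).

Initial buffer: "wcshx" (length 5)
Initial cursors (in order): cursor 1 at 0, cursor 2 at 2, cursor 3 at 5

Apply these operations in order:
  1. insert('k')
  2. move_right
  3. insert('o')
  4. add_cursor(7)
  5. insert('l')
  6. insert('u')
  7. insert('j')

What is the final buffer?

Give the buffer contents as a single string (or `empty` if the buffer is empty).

After op 1 (insert('k')): buffer="kwckshxk" (len 8), cursors c1@1 c2@4 c3@8, authorship 1..2...3
After op 2 (move_right): buffer="kwckshxk" (len 8), cursors c1@2 c2@5 c3@8, authorship 1..2...3
After op 3 (insert('o')): buffer="kwocksohxko" (len 11), cursors c1@3 c2@7 c3@11, authorship 1.1.2.2..33
After op 4 (add_cursor(7)): buffer="kwocksohxko" (len 11), cursors c1@3 c2@7 c4@7 c3@11, authorship 1.1.2.2..33
After op 5 (insert('l')): buffer="kwolcksollhxkol" (len 15), cursors c1@4 c2@10 c4@10 c3@15, authorship 1.11.2.224..333
After op 6 (insert('u')): buffer="kwolucksolluuhxkolu" (len 19), cursors c1@5 c2@13 c4@13 c3@19, authorship 1.111.2.22424..3333
After op 7 (insert('j')): buffer="kwolujcksolluujjhxkoluj" (len 23), cursors c1@6 c2@16 c4@16 c3@23, authorship 1.1111.2.2242424..33333

Answer: kwolujcksolluujjhxkoluj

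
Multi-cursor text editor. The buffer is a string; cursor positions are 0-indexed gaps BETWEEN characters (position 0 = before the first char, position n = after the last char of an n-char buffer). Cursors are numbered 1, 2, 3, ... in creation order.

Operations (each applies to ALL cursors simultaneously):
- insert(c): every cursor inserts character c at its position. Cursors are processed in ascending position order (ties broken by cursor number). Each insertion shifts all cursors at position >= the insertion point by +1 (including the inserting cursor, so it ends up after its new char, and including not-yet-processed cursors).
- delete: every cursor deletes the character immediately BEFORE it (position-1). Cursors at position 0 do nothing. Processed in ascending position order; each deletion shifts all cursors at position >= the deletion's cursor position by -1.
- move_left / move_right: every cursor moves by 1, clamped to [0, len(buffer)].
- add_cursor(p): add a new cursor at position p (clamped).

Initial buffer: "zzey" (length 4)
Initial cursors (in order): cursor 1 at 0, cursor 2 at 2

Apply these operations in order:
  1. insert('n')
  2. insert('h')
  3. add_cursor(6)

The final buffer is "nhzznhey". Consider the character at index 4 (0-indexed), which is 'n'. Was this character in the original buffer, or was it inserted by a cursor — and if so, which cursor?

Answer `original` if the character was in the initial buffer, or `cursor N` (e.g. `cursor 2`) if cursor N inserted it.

After op 1 (insert('n')): buffer="nzzney" (len 6), cursors c1@1 c2@4, authorship 1..2..
After op 2 (insert('h')): buffer="nhzznhey" (len 8), cursors c1@2 c2@6, authorship 11..22..
After op 3 (add_cursor(6)): buffer="nhzznhey" (len 8), cursors c1@2 c2@6 c3@6, authorship 11..22..
Authorship (.=original, N=cursor N): 1 1 . . 2 2 . .
Index 4: author = 2

Answer: cursor 2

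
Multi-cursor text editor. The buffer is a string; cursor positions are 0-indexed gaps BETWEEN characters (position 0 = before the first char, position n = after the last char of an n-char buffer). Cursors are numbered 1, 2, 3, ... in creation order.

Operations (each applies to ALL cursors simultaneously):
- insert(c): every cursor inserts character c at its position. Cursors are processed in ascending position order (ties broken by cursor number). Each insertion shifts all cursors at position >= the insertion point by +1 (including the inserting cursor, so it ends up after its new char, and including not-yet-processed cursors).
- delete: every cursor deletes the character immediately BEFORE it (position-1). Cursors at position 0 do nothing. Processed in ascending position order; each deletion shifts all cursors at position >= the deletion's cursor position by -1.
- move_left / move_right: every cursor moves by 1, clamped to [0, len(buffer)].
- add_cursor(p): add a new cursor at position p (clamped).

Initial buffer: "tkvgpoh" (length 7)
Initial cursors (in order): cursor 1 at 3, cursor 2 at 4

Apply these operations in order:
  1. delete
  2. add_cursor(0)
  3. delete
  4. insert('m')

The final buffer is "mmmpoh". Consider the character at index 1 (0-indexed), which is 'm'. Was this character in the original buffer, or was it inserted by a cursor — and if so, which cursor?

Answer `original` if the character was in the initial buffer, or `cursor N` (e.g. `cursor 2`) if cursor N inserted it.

Answer: cursor 2

Derivation:
After op 1 (delete): buffer="tkpoh" (len 5), cursors c1@2 c2@2, authorship .....
After op 2 (add_cursor(0)): buffer="tkpoh" (len 5), cursors c3@0 c1@2 c2@2, authorship .....
After op 3 (delete): buffer="poh" (len 3), cursors c1@0 c2@0 c3@0, authorship ...
After op 4 (insert('m')): buffer="mmmpoh" (len 6), cursors c1@3 c2@3 c3@3, authorship 123...
Authorship (.=original, N=cursor N): 1 2 3 . . .
Index 1: author = 2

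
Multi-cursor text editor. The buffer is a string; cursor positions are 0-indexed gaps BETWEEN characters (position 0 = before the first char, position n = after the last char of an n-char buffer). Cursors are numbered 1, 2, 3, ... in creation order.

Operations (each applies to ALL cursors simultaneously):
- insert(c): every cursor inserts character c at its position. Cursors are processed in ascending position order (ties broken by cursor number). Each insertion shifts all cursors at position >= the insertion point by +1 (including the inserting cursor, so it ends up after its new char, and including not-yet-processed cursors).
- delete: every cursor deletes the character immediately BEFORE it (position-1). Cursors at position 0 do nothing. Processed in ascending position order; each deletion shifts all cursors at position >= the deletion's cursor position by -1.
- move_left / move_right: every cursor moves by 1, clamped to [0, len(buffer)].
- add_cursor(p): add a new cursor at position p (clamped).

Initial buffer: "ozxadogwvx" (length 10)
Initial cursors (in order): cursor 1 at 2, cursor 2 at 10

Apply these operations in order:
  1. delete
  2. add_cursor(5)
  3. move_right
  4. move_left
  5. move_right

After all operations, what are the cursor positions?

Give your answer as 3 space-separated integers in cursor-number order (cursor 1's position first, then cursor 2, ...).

Answer: 2 8 6

Derivation:
After op 1 (delete): buffer="oxadogwv" (len 8), cursors c1@1 c2@8, authorship ........
After op 2 (add_cursor(5)): buffer="oxadogwv" (len 8), cursors c1@1 c3@5 c2@8, authorship ........
After op 3 (move_right): buffer="oxadogwv" (len 8), cursors c1@2 c3@6 c2@8, authorship ........
After op 4 (move_left): buffer="oxadogwv" (len 8), cursors c1@1 c3@5 c2@7, authorship ........
After op 5 (move_right): buffer="oxadogwv" (len 8), cursors c1@2 c3@6 c2@8, authorship ........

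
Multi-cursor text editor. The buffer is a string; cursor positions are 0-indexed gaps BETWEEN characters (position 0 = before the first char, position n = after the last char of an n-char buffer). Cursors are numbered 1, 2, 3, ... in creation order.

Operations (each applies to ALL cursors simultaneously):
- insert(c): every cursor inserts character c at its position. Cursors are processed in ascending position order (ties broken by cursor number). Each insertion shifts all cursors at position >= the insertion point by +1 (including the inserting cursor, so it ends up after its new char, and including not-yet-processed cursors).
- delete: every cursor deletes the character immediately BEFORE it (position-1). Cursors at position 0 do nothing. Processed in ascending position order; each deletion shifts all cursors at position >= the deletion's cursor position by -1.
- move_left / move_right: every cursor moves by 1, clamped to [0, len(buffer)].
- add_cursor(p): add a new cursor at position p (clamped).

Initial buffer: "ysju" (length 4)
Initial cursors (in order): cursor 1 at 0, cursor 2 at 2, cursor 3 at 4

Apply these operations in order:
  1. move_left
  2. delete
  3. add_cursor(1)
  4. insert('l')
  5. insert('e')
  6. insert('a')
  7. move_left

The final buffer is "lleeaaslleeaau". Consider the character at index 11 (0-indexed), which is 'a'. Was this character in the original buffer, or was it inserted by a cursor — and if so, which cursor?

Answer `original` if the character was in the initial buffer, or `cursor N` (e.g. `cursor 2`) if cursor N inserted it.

Answer: cursor 3

Derivation:
After op 1 (move_left): buffer="ysju" (len 4), cursors c1@0 c2@1 c3@3, authorship ....
After op 2 (delete): buffer="su" (len 2), cursors c1@0 c2@0 c3@1, authorship ..
After op 3 (add_cursor(1)): buffer="su" (len 2), cursors c1@0 c2@0 c3@1 c4@1, authorship ..
After op 4 (insert('l')): buffer="llsllu" (len 6), cursors c1@2 c2@2 c3@5 c4@5, authorship 12.34.
After op 5 (insert('e')): buffer="lleeslleeu" (len 10), cursors c1@4 c2@4 c3@9 c4@9, authorship 1212.3434.
After op 6 (insert('a')): buffer="lleeaaslleeaau" (len 14), cursors c1@6 c2@6 c3@13 c4@13, authorship 121212.343434.
After op 7 (move_left): buffer="lleeaaslleeaau" (len 14), cursors c1@5 c2@5 c3@12 c4@12, authorship 121212.343434.
Authorship (.=original, N=cursor N): 1 2 1 2 1 2 . 3 4 3 4 3 4 .
Index 11: author = 3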